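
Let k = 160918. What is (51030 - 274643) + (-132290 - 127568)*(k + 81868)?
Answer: -63090108001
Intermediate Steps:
(51030 - 274643) + (-132290 - 127568)*(k + 81868) = (51030 - 274643) + (-132290 - 127568)*(160918 + 81868) = -223613 - 259858*242786 = -223613 - 63089884388 = -63090108001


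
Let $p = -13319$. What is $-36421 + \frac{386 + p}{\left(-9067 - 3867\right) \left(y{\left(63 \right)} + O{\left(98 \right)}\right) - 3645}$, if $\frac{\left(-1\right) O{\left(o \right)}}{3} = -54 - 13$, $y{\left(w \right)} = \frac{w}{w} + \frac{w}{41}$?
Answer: $- \frac{3936514996922}{108083675} \approx -36421.0$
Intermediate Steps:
$y{\left(w \right)} = 1 + \frac{w}{41}$ ($y{\left(w \right)} = 1 + w \frac{1}{41} = 1 + \frac{w}{41}$)
$O{\left(o \right)} = 201$ ($O{\left(o \right)} = - 3 \left(-54 - 13\right) = \left(-3\right) \left(-67\right) = 201$)
$-36421 + \frac{386 + p}{\left(-9067 - 3867\right) \left(y{\left(63 \right)} + O{\left(98 \right)}\right) - 3645} = -36421 + \frac{386 - 13319}{\left(-9067 - 3867\right) \left(\left(1 + \frac{1}{41} \cdot 63\right) + 201\right) - 3645} = -36421 - \frac{12933}{- 12934 \left(\left(1 + \frac{63}{41}\right) + 201\right) - 3645} = -36421 - \frac{12933}{- 12934 \left(\frac{104}{41} + 201\right) - 3645} = -36421 - \frac{12933}{\left(-12934\right) \frac{8345}{41} - 3645} = -36421 - \frac{12933}{- \frac{107934230}{41} - 3645} = -36421 - \frac{12933}{- \frac{108083675}{41}} = -36421 - - \frac{530253}{108083675} = -36421 + \frac{530253}{108083675} = - \frac{3936514996922}{108083675}$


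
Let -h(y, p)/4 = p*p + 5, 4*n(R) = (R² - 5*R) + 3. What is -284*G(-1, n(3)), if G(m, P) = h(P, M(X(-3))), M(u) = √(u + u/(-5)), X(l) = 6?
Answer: 55664/5 ≈ 11133.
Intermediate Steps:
n(R) = ¾ - 5*R/4 + R²/4 (n(R) = ((R² - 5*R) + 3)/4 = (3 + R² - 5*R)/4 = ¾ - 5*R/4 + R²/4)
M(u) = 2*√5*√u/5 (M(u) = √(u + u*(-⅕)) = √(u - u/5) = √(4*u/5) = 2*√5*√u/5)
h(y, p) = -20 - 4*p² (h(y, p) = -4*(p*p + 5) = -4*(p² + 5) = -4*(5 + p²) = -20 - 4*p²)
G(m, P) = -196/5 (G(m, P) = -20 - 4*(2*√5*√6/5)² = -20 - 4*(2*√30/5)² = -20 - 4*24/5 = -20 - 96/5 = -196/5)
-284*G(-1, n(3)) = -284*(-196/5) = 55664/5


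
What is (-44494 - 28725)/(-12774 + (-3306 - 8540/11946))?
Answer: 437337087/96050110 ≈ 4.5532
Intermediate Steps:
(-44494 - 28725)/(-12774 + (-3306 - 8540/11946)) = -73219/(-12774 + (-3306 - 8540*1/11946)) = -73219/(-12774 + (-3306 - 4270/5973)) = -73219/(-12774 - 19751008/5973) = -73219/(-96050110/5973) = -73219*(-5973/96050110) = 437337087/96050110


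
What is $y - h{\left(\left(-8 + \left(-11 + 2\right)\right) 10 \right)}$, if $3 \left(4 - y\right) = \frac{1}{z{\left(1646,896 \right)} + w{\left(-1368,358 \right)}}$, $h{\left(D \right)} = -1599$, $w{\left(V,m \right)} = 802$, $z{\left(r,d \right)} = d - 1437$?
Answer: $\frac{1255148}{783} \approx 1603.0$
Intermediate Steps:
$z{\left(r,d \right)} = -1437 + d$
$y = \frac{3131}{783}$ ($y = 4 - \frac{1}{3 \left(\left(-1437 + 896\right) + 802\right)} = 4 - \frac{1}{3 \left(-541 + 802\right)} = 4 - \frac{1}{3 \cdot 261} = 4 - \frac{1}{783} = \frac{3131}{783} \approx 3.9987$)
$y - h{\left(\left(-8 + \left(-11 + 2\right)\right) 10 \right)} = \frac{3131}{783} - -1599 = \frac{3131}{783} + 1599 = \frac{1255148}{783}$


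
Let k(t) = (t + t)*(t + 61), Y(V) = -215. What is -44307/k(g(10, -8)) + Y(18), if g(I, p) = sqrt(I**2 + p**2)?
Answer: -1485203/7114 - 2702727*sqrt(41)/583348 ≈ -238.44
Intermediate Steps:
k(t) = 2*t*(61 + t) (k(t) = (2*t)*(61 + t) = 2*t*(61 + t))
-44307/k(g(10, -8)) + Y(18) = -44307*1/(2*(61 + sqrt(10**2 + (-8)**2))*sqrt(10**2 + (-8)**2)) - 215 = -44307*1/(2*(61 + sqrt(100 + 64))*sqrt(100 + 64)) - 215 = -44307*sqrt(41)/(164*(61 + sqrt(164))) - 215 = -44307*sqrt(41)/(164*(61 + 2*sqrt(41))) - 215 = -215 - 44307*sqrt(41)/(164*(61 + 2*sqrt(41)))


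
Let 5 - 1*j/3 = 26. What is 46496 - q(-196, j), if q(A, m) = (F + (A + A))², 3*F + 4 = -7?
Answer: -990505/9 ≈ -1.1006e+5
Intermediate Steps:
j = -63 (j = 15 - 3*26 = 15 - 78 = -63)
F = -11/3 (F = -4/3 + (⅓)*(-7) = -4/3 - 7/3 = -11/3 ≈ -3.6667)
q(A, m) = (-11/3 + 2*A)² (q(A, m) = (-11/3 + (A + A))² = (-11/3 + 2*A)²)
46496 - q(-196, j) = 46496 - (-11 + 6*(-196))²/9 = 46496 - (-11 - 1176)²/9 = 46496 - (-1187)²/9 = 46496 - 1408969/9 = -990505/9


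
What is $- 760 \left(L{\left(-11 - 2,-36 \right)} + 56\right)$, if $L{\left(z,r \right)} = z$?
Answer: $-32680$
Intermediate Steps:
$- 760 \left(L{\left(-11 - 2,-36 \right)} + 56\right) = - 760 \left(\left(-11 - 2\right) + 56\right) = - 760 \left(-13 + 56\right) = \left(-760\right) 43 = -32680$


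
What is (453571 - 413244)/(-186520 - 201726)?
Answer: -40327/388246 ≈ -0.10387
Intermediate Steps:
(453571 - 413244)/(-186520 - 201726) = 40327/(-388246) = 40327*(-1/388246) = -40327/388246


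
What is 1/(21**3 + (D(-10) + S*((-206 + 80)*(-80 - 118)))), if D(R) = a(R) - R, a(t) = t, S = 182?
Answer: 1/4549797 ≈ 2.1979e-7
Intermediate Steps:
D(R) = 0 (D(R) = R - R = 0)
1/(21**3 + (D(-10) + S*((-206 + 80)*(-80 - 118)))) = 1/(21**3 + (0 + 182*((-206 + 80)*(-80 - 118)))) = 1/(9261 + (0 + 182*(-126*(-198)))) = 1/(9261 + (0 + 182*24948)) = 1/(9261 + (0 + 4540536)) = 1/(9261 + 4540536) = 1/4549797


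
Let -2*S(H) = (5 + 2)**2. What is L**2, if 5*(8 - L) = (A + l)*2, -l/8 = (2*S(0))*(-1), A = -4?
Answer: 692224/25 ≈ 27689.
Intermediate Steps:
S(H) = -49/2 (S(H) = -(5 + 2)**2/2 = -1/2*7**2 = -1/2*49 = -49/2)
l = -392 (l = -8*2*(-49/2)*(-1) = -(-392)*(-1) = -8*49 = -392)
L = 832/5 (L = 8 - (-4 - 392)*2/5 = 8 - (-396)*2/5 = 8 - 1/5*(-792) = 8 + 792/5 = 832/5 ≈ 166.40)
L**2 = (832/5)**2 = 692224/25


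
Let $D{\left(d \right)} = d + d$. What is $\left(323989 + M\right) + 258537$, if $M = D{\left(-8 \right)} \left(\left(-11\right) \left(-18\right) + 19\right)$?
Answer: $579054$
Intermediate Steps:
$D{\left(d \right)} = 2 d$
$M = -3472$ ($M = 2 \left(-8\right) \left(\left(-11\right) \left(-18\right) + 19\right) = - 16 \left(198 + 19\right) = \left(-16\right) 217 = -3472$)
$\left(323989 + M\right) + 258537 = \left(323989 - 3472\right) + 258537 = 320517 + 258537 = 579054$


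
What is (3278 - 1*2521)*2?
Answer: 1514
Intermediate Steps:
(3278 - 1*2521)*2 = (3278 - 2521)*2 = 757*2 = 1514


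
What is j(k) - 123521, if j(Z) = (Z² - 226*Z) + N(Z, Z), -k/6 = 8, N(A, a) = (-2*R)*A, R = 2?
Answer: -110177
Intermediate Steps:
N(A, a) = -4*A (N(A, a) = (-2*2)*A = -4*A)
k = -48 (k = -6*8 = -48)
j(Z) = Z² - 230*Z (j(Z) = (Z² - 226*Z) - 4*Z = Z² - 230*Z)
j(k) - 123521 = -48*(-230 - 48) - 123521 = -48*(-278) - 123521 = 13344 - 123521 = -110177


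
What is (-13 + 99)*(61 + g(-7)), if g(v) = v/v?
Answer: 5332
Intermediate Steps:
g(v) = 1
(-13 + 99)*(61 + g(-7)) = (-13 + 99)*(61 + 1) = 86*62 = 5332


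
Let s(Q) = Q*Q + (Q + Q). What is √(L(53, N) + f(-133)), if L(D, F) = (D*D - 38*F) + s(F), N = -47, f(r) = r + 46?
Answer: √6623 ≈ 81.382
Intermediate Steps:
f(r) = 46 + r
s(Q) = Q² + 2*Q
L(D, F) = D² - 38*F + F*(2 + F) (L(D, F) = (D*D - 38*F) + F*(2 + F) = (D² - 38*F) + F*(2 + F) = D² - 38*F + F*(2 + F))
√(L(53, N) + f(-133)) = √((53² + (-47)² - 36*(-47)) + (46 - 133)) = √((2809 + 2209 + 1692) - 87) = √(6710 - 87) = √6623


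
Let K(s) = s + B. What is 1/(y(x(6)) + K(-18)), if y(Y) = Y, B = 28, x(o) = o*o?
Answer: 1/46 ≈ 0.021739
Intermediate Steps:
x(o) = o²
K(s) = 28 + s (K(s) = s + 28 = 28 + s)
1/(y(x(6)) + K(-18)) = 1/(6² + (28 - 18)) = 1/(36 + 10) = 1/46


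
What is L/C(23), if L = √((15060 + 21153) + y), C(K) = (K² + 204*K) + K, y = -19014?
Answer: 7*√39/1748 ≈ 0.025009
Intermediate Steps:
C(K) = K² + 205*K
L = 21*√39 (L = √((15060 + 21153) - 19014) = √(36213 - 19014) = √17199 = 21*√39 ≈ 131.15)
L/C(23) = (21*√39)/((23*(205 + 23))) = (21*√39)/((23*228)) = (21*√39)/5244 = (21*√39)*(1/5244) = 7*√39/1748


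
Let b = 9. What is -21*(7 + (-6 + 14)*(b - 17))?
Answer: 1197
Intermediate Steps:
-21*(7 + (-6 + 14)*(b - 17)) = -21*(7 + (-6 + 14)*(9 - 17)) = -21*(7 + 8*(-8)) = -21*(7 - 64) = -21*(-57) = 1197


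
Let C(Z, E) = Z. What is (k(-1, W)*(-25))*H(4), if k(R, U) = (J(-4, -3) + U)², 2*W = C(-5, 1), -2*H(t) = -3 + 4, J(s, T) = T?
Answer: 3025/8 ≈ 378.13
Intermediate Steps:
H(t) = -½ (H(t) = -(-3 + 4)/2 = -½*1 = -½)
W = -5/2 (W = (½)*(-5) = -5/2 ≈ -2.5000)
k(R, U) = (-3 + U)²
(k(-1, W)*(-25))*H(4) = ((-3 - 5/2)²*(-25))*(-½) = ((-11/2)²*(-25))*(-½) = ((121/4)*(-25))*(-½) = -3025/4*(-½) = 3025/8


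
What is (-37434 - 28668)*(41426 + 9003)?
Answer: -3333457758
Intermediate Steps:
(-37434 - 28668)*(41426 + 9003) = -66102*50429 = -3333457758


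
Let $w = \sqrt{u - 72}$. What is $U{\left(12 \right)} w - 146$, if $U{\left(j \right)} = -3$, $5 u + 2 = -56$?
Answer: $-146 - \frac{3 i \sqrt{2090}}{5} \approx -146.0 - 27.43 i$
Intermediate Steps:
$u = - \frac{58}{5}$ ($u = - \frac{2}{5} + \frac{1}{5} \left(-56\right) = - \frac{2}{5} - \frac{56}{5} = - \frac{58}{5} \approx -11.6$)
$w = \frac{i \sqrt{2090}}{5}$ ($w = \sqrt{- \frac{58}{5} - 72} = \sqrt{- \frac{418}{5}} = \frac{i \sqrt{2090}}{5} \approx 9.1433 i$)
$U{\left(12 \right)} w - 146 = - 3 \frac{i \sqrt{2090}}{5} - 146 = - \frac{3 i \sqrt{2090}}{5} - 146 = -146 - \frac{3 i \sqrt{2090}}{5}$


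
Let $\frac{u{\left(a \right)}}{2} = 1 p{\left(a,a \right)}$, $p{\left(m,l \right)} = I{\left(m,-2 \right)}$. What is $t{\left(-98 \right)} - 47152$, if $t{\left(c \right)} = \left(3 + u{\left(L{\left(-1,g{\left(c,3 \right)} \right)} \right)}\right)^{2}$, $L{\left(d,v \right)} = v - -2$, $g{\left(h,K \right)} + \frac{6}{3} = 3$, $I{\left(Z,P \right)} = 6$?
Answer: $-46927$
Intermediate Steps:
$g{\left(h,K \right)} = 1$ ($g{\left(h,K \right)} = -2 + 3 = 1$)
$p{\left(m,l \right)} = 6$
$L{\left(d,v \right)} = 2 + v$ ($L{\left(d,v \right)} = v + 2 = 2 + v$)
$u{\left(a \right)} = 12$ ($u{\left(a \right)} = 2 \cdot 1 \cdot 6 = 2 \cdot 6 = 12$)
$t{\left(c \right)} = 225$ ($t{\left(c \right)} = \left(3 + 12\right)^{2} = 15^{2} = 225$)
$t{\left(-98 \right)} - 47152 = 225 - 47152 = -46927$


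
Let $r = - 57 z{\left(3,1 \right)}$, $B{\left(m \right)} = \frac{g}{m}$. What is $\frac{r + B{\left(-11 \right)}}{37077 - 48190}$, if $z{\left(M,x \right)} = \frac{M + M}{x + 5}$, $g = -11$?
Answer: $\frac{56}{11113} \approx 0.0050391$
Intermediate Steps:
$z{\left(M,x \right)} = \frac{2 M}{5 + x}$
$B{\left(m \right)} = - \frac{11}{m}$
$r = -57$ ($r = - 57 \cdot 2 \cdot 3 \frac{1}{5 + 1} = - 57 \cdot 2 \cdot 3 \cdot \frac{1}{6} = \left(-57\right) 1 = -57$)
$\frac{r + B{\left(-11 \right)}}{37077 - 48190} = \frac{-57 - \frac{11}{-11}}{37077 - 48190} = \frac{-57 - -1}{-11113} = \left(-57 + 1\right) \left(- \frac{1}{11113}\right) = \left(-56\right) \left(- \frac{1}{11113}\right) = \frac{56}{11113}$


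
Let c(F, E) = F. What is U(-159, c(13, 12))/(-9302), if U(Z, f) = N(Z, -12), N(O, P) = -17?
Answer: 17/9302 ≈ 0.0018276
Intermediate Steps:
U(Z, f) = -17
U(-159, c(13, 12))/(-9302) = -17/(-9302) = -17*(-1/9302) = 17/9302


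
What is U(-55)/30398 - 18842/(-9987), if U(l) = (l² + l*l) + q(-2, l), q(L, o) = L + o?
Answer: 632611207/303584826 ≈ 2.0838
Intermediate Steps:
U(l) = -2 + l + 2*l² (U(l) = (l² + l*l) + (-2 + l) = (l² + l²) + (-2 + l) = 2*l² + (-2 + l) = -2 + l + 2*l²)
U(-55)/30398 - 18842/(-9987) = (-2 - 55 + 2*(-55)²)/30398 - 18842/(-9987) = (-2 - 55 + 2*3025)*(1/30398) - 18842*(-1/9987) = (-2 - 55 + 6050)*(1/30398) + 18842/9987 = 5993*(1/30398) + 18842/9987 = 5993/30398 + 18842/9987 = 632611207/303584826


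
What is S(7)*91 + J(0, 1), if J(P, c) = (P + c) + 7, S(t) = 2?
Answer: 190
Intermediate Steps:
J(P, c) = 7 + P + c
S(7)*91 + J(0, 1) = 2*91 + (7 + 0 + 1) = 182 + 8 = 190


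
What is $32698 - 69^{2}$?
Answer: $27937$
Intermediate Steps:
$32698 - 69^{2} = 32698 - 4761 = 27937$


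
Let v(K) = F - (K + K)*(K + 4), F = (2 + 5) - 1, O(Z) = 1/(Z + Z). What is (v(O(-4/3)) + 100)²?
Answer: 12103441/1024 ≈ 11820.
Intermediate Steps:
O(Z) = 1/(2*Z)
F = 6 (F = 7 - 1 = 6)
v(K) = 6 - 2*K*(4 + K) (v(K) = 6 - (K + K)*(K + 4) = 6 - 2*K*(4 + K))
(v(O(-4/3)) + 100)² = ((6 - 4/((-4/3)) - 2*(1/(2*((-4/3))))²) + 100)² = ((6 - 4/((-4*⅓)) - 2*(1/(2*((-4*⅓))))²) + 100)² = ((6 - 4/(-4/3) - 2*(1/(2*(-4/3)))²) + 100)² = ((6 - 4*(-3)/4 - 2*((½)*(-¾))²) + 100)² = ((6 - 8*(-3/8) - 2*(-3/8)²) + 100)² = ((6 + 3 - 2*9/64) + 100)² = ((6 + 3 - 9/32) + 100)² = (279/32 + 100)² = (3479/32)² = 12103441/1024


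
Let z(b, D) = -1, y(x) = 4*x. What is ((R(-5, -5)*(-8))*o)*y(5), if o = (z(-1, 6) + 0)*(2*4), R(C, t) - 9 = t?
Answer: 5120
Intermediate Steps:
R(C, t) = 9 + t
o = -8 (o = (-1 + 0)*(2*4) = -1*8 = -8)
((R(-5, -5)*(-8))*o)*y(5) = (((9 - 5)*(-8))*(-8))*(4*5) = ((4*(-8))*(-8))*20 = -32*(-8)*20 = 256*20 = 5120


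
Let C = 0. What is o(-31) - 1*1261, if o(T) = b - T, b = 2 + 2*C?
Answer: -1228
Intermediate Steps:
b = 2 (b = 2 + 2*0 = 2 + 0 = 2)
o(T) = 2 - T
o(-31) - 1*1261 = (2 - 1*(-31)) - 1*1261 = (2 + 31) - 1261 = 33 - 1261 = -1228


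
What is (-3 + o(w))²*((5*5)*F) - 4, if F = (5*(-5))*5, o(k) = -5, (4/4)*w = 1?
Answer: -200004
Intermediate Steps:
w = 1
F = -125 (F = -25*5 = -125)
(-3 + o(w))²*((5*5)*F) - 4 = (-3 - 5)²*((5*5)*(-125)) - 4 = (-8)²*(25*(-125)) - 4 = 64*(-3125) - 4 = -200000 - 4 = -200004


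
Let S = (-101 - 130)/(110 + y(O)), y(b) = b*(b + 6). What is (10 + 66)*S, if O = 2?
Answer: -418/3 ≈ -139.33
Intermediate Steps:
y(b) = b*(6 + b)
S = -11/6 (S = (-101 - 130)/(110 + 2*(6 + 2)) = -231/(110 + 2*8) = -231/(110 + 16) = -231/126 = -231*1/126 = -11/6 ≈ -1.8333)
(10 + 66)*S = (10 + 66)*(-11/6) = 76*(-11/6) = -418/3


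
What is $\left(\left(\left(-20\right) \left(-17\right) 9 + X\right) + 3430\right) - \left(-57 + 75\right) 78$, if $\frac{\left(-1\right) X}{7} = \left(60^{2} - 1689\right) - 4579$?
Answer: $23762$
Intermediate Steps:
$X = 18676$ ($X = - 7 \left(\left(60^{2} - 1689\right) - 4579\right) = - 7 \left(\left(3600 - 1689\right) - 4579\right) = - 7 \left(1911 - 4579\right) = \left(-7\right) \left(-2668\right) = 18676$)
$\left(\left(\left(-20\right) \left(-17\right) 9 + X\right) + 3430\right) - \left(-57 + 75\right) 78 = \left(\left(\left(-20\right) \left(-17\right) 9 + 18676\right) + 3430\right) - \left(-57 + 75\right) 78 = \left(\left(340 \cdot 9 + 18676\right) + 3430\right) - 18 \cdot 78 = \left(\left(3060 + 18676\right) + 3430\right) - 1404 = \left(21736 + 3430\right) - 1404 = 25166 - 1404 = 23762$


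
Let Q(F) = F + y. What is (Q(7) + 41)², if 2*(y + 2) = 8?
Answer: 2500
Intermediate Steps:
y = 2 (y = -2 + (½)*8 = -2 + 4 = 2)
Q(F) = 2 + F (Q(F) = F + 2 = 2 + F)
(Q(7) + 41)² = ((2 + 7) + 41)² = (9 + 41)² = 50² = 2500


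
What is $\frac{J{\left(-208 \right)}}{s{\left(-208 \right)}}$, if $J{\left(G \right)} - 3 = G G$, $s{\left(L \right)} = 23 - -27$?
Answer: $\frac{43267}{50} \approx 865.34$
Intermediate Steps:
$s{\left(L \right)} = 50$ ($s{\left(L \right)} = 23 + 27 = 50$)
$J{\left(G \right)} = 3 + G^{2}$ ($J{\left(G \right)} = 3 + G G = 3 + G^{2}$)
$\frac{J{\left(-208 \right)}}{s{\left(-208 \right)}} = \frac{3 + \left(-208\right)^{2}}{50} = \left(3 + 43264\right) \frac{1}{50} = 43267 \cdot \frac{1}{50} = \frac{43267}{50}$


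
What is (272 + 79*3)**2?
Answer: 259081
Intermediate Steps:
(272 + 79*3)**2 = (272 + 237)**2 = 509**2 = 259081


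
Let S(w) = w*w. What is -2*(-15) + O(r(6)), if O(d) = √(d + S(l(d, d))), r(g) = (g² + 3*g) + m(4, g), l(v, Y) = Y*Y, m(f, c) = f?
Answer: 30 + √11316554 ≈ 3394.0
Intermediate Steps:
l(v, Y) = Y²
S(w) = w²
r(g) = 4 + g² + 3*g (r(g) = (g² + 3*g) + 4 = 4 + g² + 3*g)
O(d) = √(d + d⁴) (O(d) = √(d + (d²)²) = √(d + d⁴))
-2*(-15) + O(r(6)) = -2*(-15) + √((4 + 6² + 3*6) + (4 + 6² + 3*6)⁴) = 30 + √((4 + 36 + 18) + (4 + 36 + 18)⁴) = 30 + √(58 + 58⁴) = 30 + √(58 + 11316496) = 30 + √11316554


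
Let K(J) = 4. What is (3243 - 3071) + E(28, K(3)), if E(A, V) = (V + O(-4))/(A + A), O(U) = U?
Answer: 172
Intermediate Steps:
E(A, V) = (-4 + V)/(2*A) (E(A, V) = (V - 4)/(A + A) = (-4 + V)/((2*A)) = (-4 + V)*(1/(2*A)) = (-4 + V)/(2*A))
(3243 - 3071) + E(28, K(3)) = (3243 - 3071) + (½)*(-4 + 4)/28 = 172 + (½)*(1/28)*0 = 172 + 0 = 172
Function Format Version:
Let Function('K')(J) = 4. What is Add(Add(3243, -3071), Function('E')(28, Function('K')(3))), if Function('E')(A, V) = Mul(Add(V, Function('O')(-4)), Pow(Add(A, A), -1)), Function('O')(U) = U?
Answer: 172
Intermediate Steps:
Function('E')(A, V) = Mul(Rational(1, 2), Pow(A, -1), Add(-4, V)) (Function('E')(A, V) = Mul(Add(V, -4), Pow(Add(A, A), -1)) = Mul(Add(-4, V), Pow(Mul(2, A), -1)) = Mul(Add(-4, V), Mul(Rational(1, 2), Pow(A, -1))) = Mul(Rational(1, 2), Pow(A, -1), Add(-4, V)))
Add(Add(3243, -3071), Function('E')(28, Function('K')(3))) = Add(Add(3243, -3071), Mul(Rational(1, 2), Pow(28, -1), Add(-4, 4))) = Add(172, Mul(Rational(1, 2), Rational(1, 28), 0)) = Add(172, 0) = 172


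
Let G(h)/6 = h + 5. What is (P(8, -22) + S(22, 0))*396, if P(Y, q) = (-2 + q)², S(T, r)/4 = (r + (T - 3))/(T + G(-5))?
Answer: 229464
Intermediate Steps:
G(h) = 30 + 6*h (G(h) = 6*(h + 5) = 6*(5 + h) = 30 + 6*h)
S(T, r) = 4*(-3 + T + r)/T (S(T, r) = 4*((r + (T - 3))/(T + (30 + 6*(-5)))) = 4*((r + (-3 + T))/(T + (30 - 30))) = 4*((-3 + T + r)/(T + 0)) = 4*((-3 + T + r)/T) = 4*(-3 + T + r)/T)
(P(8, -22) + S(22, 0))*396 = ((-2 - 22)² + 4*(-3 + 22 + 0)/22)*396 = ((-24)² + 4*(1/22)*19)*396 = (576 + 38/11)*396 = (6374/11)*396 = 229464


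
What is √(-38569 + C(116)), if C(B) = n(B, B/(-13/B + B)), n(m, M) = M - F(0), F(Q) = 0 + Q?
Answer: I*√6969786980673/13443 ≈ 196.39*I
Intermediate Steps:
F(Q) = Q
n(m, M) = M (n(m, M) = M - 1*0 = M + 0 = M)
C(B) = B/(B - 13/B) (C(B) = B/(-13/B + B) = B/(B - 13/B))
√(-38569 + C(116)) = √(-38569 + 116²/(-13 + 116²)) = √(-38569 + 13456/(-13 + 13456)) = √(-38569 + 13456/13443) = √(-518469611/13443) = I*√6969786980673/13443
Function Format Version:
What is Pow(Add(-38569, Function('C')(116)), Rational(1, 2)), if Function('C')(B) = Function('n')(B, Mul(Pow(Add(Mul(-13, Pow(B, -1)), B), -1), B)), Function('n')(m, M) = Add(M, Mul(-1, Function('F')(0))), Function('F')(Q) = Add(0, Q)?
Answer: Mul(Rational(1, 13443), I, Pow(6969786980673, Rational(1, 2))) ≈ Mul(196.39, I)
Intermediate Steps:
Function('F')(Q) = Q
Function('n')(m, M) = M (Function('n')(m, M) = Add(M, Mul(-1, 0)) = Add(M, 0) = M)
Function('C')(B) = Mul(B, Pow(Add(B, Mul(-13, Pow(B, -1))), -1)) (Function('C')(B) = Mul(Pow(Add(Mul(-13, Pow(B, -1)), B), -1), B) = Mul(Pow(Add(B, Mul(-13, Pow(B, -1))), -1), B) = Mul(B, Pow(Add(B, Mul(-13, Pow(B, -1))), -1)))
Pow(Add(-38569, Function('C')(116)), Rational(1, 2)) = Pow(Add(-38569, Mul(Pow(116, 2), Pow(Add(-13, Pow(116, 2)), -1))), Rational(1, 2)) = Pow(Add(-38569, Mul(13456, Pow(Add(-13, 13456), -1))), Rational(1, 2)) = Pow(Add(-38569, Mul(13456, Pow(13443, -1))), Rational(1, 2)) = Pow(Add(-38569, Mul(13456, Rational(1, 13443))), Rational(1, 2)) = Pow(Add(-38569, Rational(13456, 13443)), Rational(1, 2)) = Pow(Rational(-518469611, 13443), Rational(1, 2)) = Mul(Rational(1, 13443), I, Pow(6969786980673, Rational(1, 2)))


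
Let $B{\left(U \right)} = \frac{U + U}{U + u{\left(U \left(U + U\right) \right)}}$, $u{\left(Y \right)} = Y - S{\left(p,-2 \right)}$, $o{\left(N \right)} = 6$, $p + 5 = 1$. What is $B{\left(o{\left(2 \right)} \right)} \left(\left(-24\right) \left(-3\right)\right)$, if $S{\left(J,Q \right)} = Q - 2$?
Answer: $\frac{432}{41} \approx 10.537$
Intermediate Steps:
$p = -4$ ($p = -5 + 1 = -4$)
$S{\left(J,Q \right)} = -2 + Q$
$u{\left(Y \right)} = 4 + Y$ ($u{\left(Y \right)} = Y - \left(-2 - 2\right) = Y - -4 = Y + 4 = 4 + Y$)
$B{\left(U \right)} = \frac{2 U}{4 + U + 2 U^{2}}$ ($B{\left(U \right)} = \frac{U + U}{U + \left(4 + U \left(U + U\right)\right)} = \frac{2 U}{U + \left(4 + U 2 U\right)} = \frac{2 U}{U + \left(4 + 2 U^{2}\right)} = \frac{2 U}{4 + U + 2 U^{2}}$)
$B{\left(o{\left(2 \right)} \right)} \left(\left(-24\right) \left(-3\right)\right) = 2 \cdot 6 \frac{1}{4 + 6 + 2 \cdot 6^{2}} \left(\left(-24\right) \left(-3\right)\right) = 2 \cdot 6 \frac{1}{4 + 6 + 2 \cdot 36} \cdot 72 = 2 \cdot 6 \frac{1}{4 + 6 + 72} \cdot 72 = 2 \cdot 6 \cdot \frac{1}{82} \cdot 72 = \frac{6}{41} \cdot 72 = \frac{432}{41}$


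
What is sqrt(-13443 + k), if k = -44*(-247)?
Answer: 5*I*sqrt(103) ≈ 50.744*I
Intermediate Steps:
k = 10868
sqrt(-13443 + k) = sqrt(-13443 + 10868) = sqrt(-2575) = 5*I*sqrt(103)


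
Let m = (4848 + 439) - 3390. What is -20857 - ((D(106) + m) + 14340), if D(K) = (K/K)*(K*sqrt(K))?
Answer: -37094 - 106*sqrt(106) ≈ -38185.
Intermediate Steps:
D(K) = K**(3/2) (D(K) = 1*K**(3/2) = K**(3/2))
m = 1897 (m = 5287 - 3390 = 1897)
-20857 - ((D(106) + m) + 14340) = -20857 - ((106**(3/2) + 1897) + 14340) = -20857 - ((106*sqrt(106) + 1897) + 14340) = -20857 - ((1897 + 106*sqrt(106)) + 14340) = -20857 - (16237 + 106*sqrt(106)) = -20857 + (-16237 - 106*sqrt(106)) = -37094 - 106*sqrt(106)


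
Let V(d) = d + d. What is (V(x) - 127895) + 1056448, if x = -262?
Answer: 928029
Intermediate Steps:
V(d) = 2*d
(V(x) - 127895) + 1056448 = (2*(-262) - 127895) + 1056448 = (-524 - 127895) + 1056448 = -128419 + 1056448 = 928029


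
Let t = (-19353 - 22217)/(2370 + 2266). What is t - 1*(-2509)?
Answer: 5795077/2318 ≈ 2500.0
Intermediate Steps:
t = -20785/2318 (t = -41570/4636 = -41570*1/4636 = -20785/2318 ≈ -8.9668)
t - 1*(-2509) = -20785/2318 - 1*(-2509) = -20785/2318 + 2509 = 5795077/2318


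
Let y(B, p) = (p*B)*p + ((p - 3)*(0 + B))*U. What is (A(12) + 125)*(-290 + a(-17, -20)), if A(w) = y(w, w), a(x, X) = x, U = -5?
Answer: -403091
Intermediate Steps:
y(B, p) = B*p**2 - 5*B*(-3 + p) (y(B, p) = (p*B)*p + ((p - 3)*(0 + B))*(-5) = (B*p)*p + ((-3 + p)*B)*(-5) = B*p**2 + (B*(-3 + p))*(-5) = B*p**2 - 5*B*(-3 + p))
A(w) = w*(15 + w**2 - 5*w)
(A(12) + 125)*(-290 + a(-17, -20)) = (12*(15 + 12**2 - 5*12) + 125)*(-290 - 17) = (12*(15 + 144 - 60) + 125)*(-307) = (12*99 + 125)*(-307) = (1188 + 125)*(-307) = 1313*(-307) = -403091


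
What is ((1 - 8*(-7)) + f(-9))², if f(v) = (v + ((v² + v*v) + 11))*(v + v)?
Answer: 8381025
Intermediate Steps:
f(v) = 2*v*(11 + v + 2*v²) (f(v) = (v + ((v² + v²) + 11))*(2*v) = (v + (2*v² + 11))*(2*v) = (v + (11 + 2*v²))*(2*v) = (11 + v + 2*v²)*(2*v) = 2*v*(11 + v + 2*v²))
((1 - 8*(-7)) + f(-9))² = ((1 - 8*(-7)) + 2*(-9)*(11 - 9 + 2*(-9)²))² = ((1 + 56) + 2*(-9)*(11 - 9 + 2*81))² = (57 + 2*(-9)*(11 - 9 + 162))² = (57 + 2*(-9)*164)² = (57 - 2952)² = (-2895)² = 8381025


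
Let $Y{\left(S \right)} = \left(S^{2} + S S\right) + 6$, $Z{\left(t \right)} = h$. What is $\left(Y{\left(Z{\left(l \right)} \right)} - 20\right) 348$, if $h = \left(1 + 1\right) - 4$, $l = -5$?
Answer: $-2088$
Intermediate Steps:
$h = -2$ ($h = 2 - 4 = -2$)
$Z{\left(t \right)} = -2$
$Y{\left(S \right)} = 6 + 2 S^{2}$ ($Y{\left(S \right)} = \left(S^{2} + S^{2}\right) + 6 = 2 S^{2} + 6 = 6 + 2 S^{2}$)
$\left(Y{\left(Z{\left(l \right)} \right)} - 20\right) 348 = \left(\left(6 + 2 \left(-2\right)^{2}\right) - 20\right) 348 = \left(\left(6 + 2 \cdot 4\right) - 20\right) 348 = \left(\left(6 + 8\right) - 20\right) 348 = \left(14 - 20\right) 348 = \left(-6\right) 348 = -2088$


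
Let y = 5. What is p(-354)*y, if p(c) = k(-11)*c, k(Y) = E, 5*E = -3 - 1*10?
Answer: 4602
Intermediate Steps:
E = -13/5 (E = (-3 - 1*10)/5 = (-3 - 10)/5 = (⅕)*(-13) = -13/5 ≈ -2.6000)
k(Y) = -13/5
p(c) = -13*c/5
p(-354)*y = -13/5*(-354)*5 = (4602/5)*5 = 4602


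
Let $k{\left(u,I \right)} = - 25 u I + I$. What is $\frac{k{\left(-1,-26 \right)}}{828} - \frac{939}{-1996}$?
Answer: $- \frac{142951}{413172} \approx -0.34598$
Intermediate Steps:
$k{\left(u,I \right)} = I - 25 I u$ ($k{\left(u,I \right)} = - 25 I u + I = I - 25 I u$)
$\frac{k{\left(-1,-26 \right)}}{828} - \frac{939}{-1996} = \frac{\left(-26\right) \left(1 - -25\right)}{828} - \frac{939}{-1996} = - 26 \left(1 + 25\right) \frac{1}{828} - - \frac{939}{1996} = \left(-26\right) 26 \cdot \frac{1}{828} + \frac{939}{1996} = \left(-676\right) \frac{1}{828} + \frac{939}{1996} = - \frac{169}{207} + \frac{939}{1996} = - \frac{142951}{413172}$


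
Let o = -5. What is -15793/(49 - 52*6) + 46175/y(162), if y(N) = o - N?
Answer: -9506594/43921 ≈ -216.45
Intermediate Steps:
y(N) = -5 - N
-15793/(49 - 52*6) + 46175/y(162) = -15793/(49 - 52*6) + 46175/(-5 - 1*162) = -15793/(49 - 312) + 46175/(-5 - 162) = -15793/(-263) + 46175/(-167) = -15793*(-1/263) + 46175*(-1/167) = 15793/263 - 46175/167 = -9506594/43921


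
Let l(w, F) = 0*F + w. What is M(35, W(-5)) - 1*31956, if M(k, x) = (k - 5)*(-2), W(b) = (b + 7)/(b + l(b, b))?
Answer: -32016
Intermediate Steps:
l(w, F) = w (l(w, F) = 0 + w = w)
W(b) = (7 + b)/(2*b) (W(b) = (b + 7)/(b + b) = (7 + b)/((2*b)) = (7 + b)*(1/(2*b)) = (7 + b)/(2*b))
M(k, x) = 10 - 2*k (M(k, x) = (-5 + k)*(-2) = 10 - 2*k)
M(35, W(-5)) - 1*31956 = (10 - 2*35) - 1*31956 = (10 - 70) - 31956 = -60 - 31956 = -32016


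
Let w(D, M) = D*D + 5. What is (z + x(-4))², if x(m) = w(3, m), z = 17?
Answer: 961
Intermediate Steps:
w(D, M) = 5 + D² (w(D, M) = D² + 5 = 5 + D²)
x(m) = 14 (x(m) = 5 + 3² = 5 + 9 = 14)
(z + x(-4))² = (17 + 14)² = 31² = 961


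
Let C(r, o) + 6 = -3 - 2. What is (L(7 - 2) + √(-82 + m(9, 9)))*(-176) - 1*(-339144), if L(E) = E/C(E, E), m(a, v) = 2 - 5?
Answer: 339224 - 176*I*√85 ≈ 3.3922e+5 - 1622.6*I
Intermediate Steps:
C(r, o) = -11 (C(r, o) = -6 + (-3 - 2) = -6 - 5 = -11)
m(a, v) = -3
L(E) = -E/11 (L(E) = E/(-11) = E*(-1/11) = -E/11)
(L(7 - 2) + √(-82 + m(9, 9)))*(-176) - 1*(-339144) = (-(7 - 2)/11 + √(-82 - 3))*(-176) - 1*(-339144) = (-1/11*5 + √(-85))*(-176) + 339144 = (-5/11 + I*√85)*(-176) + 339144 = (80 - 176*I*√85) + 339144 = 339224 - 176*I*√85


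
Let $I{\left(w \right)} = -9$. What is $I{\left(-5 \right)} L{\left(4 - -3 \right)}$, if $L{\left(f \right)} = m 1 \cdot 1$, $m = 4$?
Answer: $-36$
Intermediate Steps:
$L{\left(f \right)} = 4$ ($L{\left(f \right)} = 4 \cdot 1 \cdot 1 = 4 \cdot 1 = 4$)
$I{\left(-5 \right)} L{\left(4 - -3 \right)} = \left(-9\right) 4 = -36$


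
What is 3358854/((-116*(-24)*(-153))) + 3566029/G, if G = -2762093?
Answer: -199933783445/21787389584 ≈ -9.1766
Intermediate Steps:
3358854/((-116*(-24)*(-153))) + 3566029/G = 3358854/((-116*(-24)*(-153))) + 3566029/(-2762093) = 3358854/((2784*(-153))) + 3566029*(-1/2762093) = 3358854/(-425952) - 3566029/2762093 = 3358854*(-1/425952) - 3566029/2762093 = -62201/7888 - 3566029/2762093 = -199933783445/21787389584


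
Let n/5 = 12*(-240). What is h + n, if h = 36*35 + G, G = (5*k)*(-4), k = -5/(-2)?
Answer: -13190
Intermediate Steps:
k = 5/2 (k = -5*(-½) = 5/2 ≈ 2.5000)
n = -14400 (n = 5*(12*(-240)) = 5*(-2880) = -14400)
G = -50 (G = (5*(5/2))*(-4) = (25/2)*(-4) = -50)
h = 1210 (h = 36*35 - 50 = 1260 - 50 = 1210)
h + n = 1210 - 14400 = -13190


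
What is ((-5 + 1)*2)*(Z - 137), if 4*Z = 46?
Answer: 1004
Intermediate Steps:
Z = 23/2 (Z = (1/4)*46 = 23/2 ≈ 11.500)
((-5 + 1)*2)*(Z - 137) = ((-5 + 1)*2)*(23/2 - 137) = -4*2*(-251/2) = -8*(-251/2) = 1004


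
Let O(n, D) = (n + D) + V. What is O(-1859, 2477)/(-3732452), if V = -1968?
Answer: 675/1866226 ≈ 0.00036169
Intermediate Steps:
O(n, D) = -1968 + D + n (O(n, D) = (n + D) - 1968 = (D + n) - 1968 = -1968 + D + n)
O(-1859, 2477)/(-3732452) = (-1968 + 2477 - 1859)/(-3732452) = -1350*(-1/3732452) = 675/1866226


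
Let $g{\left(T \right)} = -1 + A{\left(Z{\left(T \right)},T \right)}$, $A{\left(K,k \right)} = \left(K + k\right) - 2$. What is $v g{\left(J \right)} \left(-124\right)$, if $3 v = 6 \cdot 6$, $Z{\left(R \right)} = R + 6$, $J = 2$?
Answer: $-10416$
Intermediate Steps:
$Z{\left(R \right)} = 6 + R$
$A{\left(K,k \right)} = -2 + K + k$
$g{\left(T \right)} = 3 + 2 T$ ($g{\left(T \right)} = -1 + \left(-2 + \left(6 + T\right) + T\right) = -1 + \left(4 + 2 T\right) = 3 + 2 T$)
$v = 12$ ($v = \frac{6 \cdot 6}{3} = \frac{1}{3} \cdot 36 = 12$)
$v g{\left(J \right)} \left(-124\right) = 12 \left(3 + 2 \cdot 2\right) \left(-124\right) = 12 \left(3 + 4\right) \left(-124\right) = 12 \cdot 7 \left(-124\right) = 84 \left(-124\right) = -10416$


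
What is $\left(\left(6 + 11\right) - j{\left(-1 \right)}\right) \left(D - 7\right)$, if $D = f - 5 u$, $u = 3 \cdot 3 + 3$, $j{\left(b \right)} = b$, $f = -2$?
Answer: $-1242$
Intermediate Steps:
$u = 12$ ($u = 9 + 3 = 12$)
$D = -62$ ($D = -2 - 60 = -62$)
$\left(\left(6 + 11\right) - j{\left(-1 \right)}\right) \left(D - 7\right) = \left(\left(6 + 11\right) - -1\right) \left(-62 - 7\right) = \left(17 + 1\right) \left(-69\right) = 18 \left(-69\right) = -1242$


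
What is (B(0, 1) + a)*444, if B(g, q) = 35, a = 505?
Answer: 239760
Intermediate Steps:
(B(0, 1) + a)*444 = (35 + 505)*444 = 540*444 = 239760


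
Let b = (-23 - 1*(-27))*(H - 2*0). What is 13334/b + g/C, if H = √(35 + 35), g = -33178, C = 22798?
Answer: -16589/11399 + 6667*√70/140 ≈ 396.97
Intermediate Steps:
H = √70 ≈ 8.3666
b = 4*√70 (b = (-23 - 1*(-27))*(√70 - 2*0) = (-23 + 27)*(√70 + 0) = 4*√70 ≈ 33.466)
13334/b + g/C = 13334/((4*√70)) - 33178/22798 = 13334*(√70/280) - 33178*1/22798 = 6667*√70/140 - 16589/11399 = -16589/11399 + 6667*√70/140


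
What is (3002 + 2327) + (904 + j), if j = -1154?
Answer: 5079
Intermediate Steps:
(3002 + 2327) + (904 + j) = (3002 + 2327) + (904 - 1154) = 5329 - 250 = 5079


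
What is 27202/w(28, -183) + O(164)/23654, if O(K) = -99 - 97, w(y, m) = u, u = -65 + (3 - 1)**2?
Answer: -321724032/721447 ≈ -445.94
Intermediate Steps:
u = -61 (u = -65 + 2**2 = -65 + 4 = -61)
w(y, m) = -61
O(K) = -196
27202/w(28, -183) + O(164)/23654 = 27202/(-61) - 196/23654 = 27202*(-1/61) - 196*1/23654 = -27202/61 - 98/11827 = -321724032/721447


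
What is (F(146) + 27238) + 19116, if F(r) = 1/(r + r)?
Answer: 13535369/292 ≈ 46354.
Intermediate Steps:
F(r) = 1/(2*r)
(F(146) + 27238) + 19116 = ((½)/146 + 27238) + 19116 = ((½)*(1/146) + 27238) + 19116 = (1/292 + 27238) + 19116 = 7953497/292 + 19116 = 13535369/292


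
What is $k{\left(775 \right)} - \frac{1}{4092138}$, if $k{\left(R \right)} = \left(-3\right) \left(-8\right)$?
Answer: $\frac{98211311}{4092138} \approx 24.0$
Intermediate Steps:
$k{\left(R \right)} = 24$
$k{\left(775 \right)} - \frac{1}{4092138} = 24 - \frac{1}{4092138} = \frac{98211311}{4092138}$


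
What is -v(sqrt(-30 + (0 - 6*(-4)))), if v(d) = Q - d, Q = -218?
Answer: 218 + I*sqrt(6) ≈ 218.0 + 2.4495*I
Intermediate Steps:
v(d) = -218 - d
-v(sqrt(-30 + (0 - 6*(-4)))) = -(-218 - sqrt(-30 + (0 - 6*(-4)))) = -(-218 - sqrt(-30 + (0 + 24))) = -(-218 - sqrt(-30 + 24)) = -(-218 - sqrt(-6)) = -(-218 - I*sqrt(6)) = 218 + I*sqrt(6)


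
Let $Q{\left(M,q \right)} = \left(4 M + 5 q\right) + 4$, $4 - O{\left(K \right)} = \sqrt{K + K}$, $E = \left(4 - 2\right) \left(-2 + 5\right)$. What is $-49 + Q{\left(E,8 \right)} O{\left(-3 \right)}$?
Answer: $223 - 68 i \sqrt{6} \approx 223.0 - 166.57 i$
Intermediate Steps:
$E = 6$ ($E = 2 \cdot 3 = 6$)
$O{\left(K \right)} = 4 - \sqrt{2} \sqrt{K}$ ($O{\left(K \right)} = 4 - \sqrt{K + K} = 4 - \sqrt{2 K} = 4 - \sqrt{2} \sqrt{K}$)
$Q{\left(M,q \right)} = 4 + 4 M + 5 q$
$-49 + Q{\left(E,8 \right)} O{\left(-3 \right)} = -49 + \left(4 + 4 \cdot 6 + 5 \cdot 8\right) \left(4 - \sqrt{2} \sqrt{-3}\right) = -49 + \left(4 + 24 + 40\right) \left(4 - \sqrt{2} i \sqrt{3}\right) = -49 + 68 \left(4 - i \sqrt{6}\right) = -49 + \left(272 - 68 i \sqrt{6}\right) = 223 - 68 i \sqrt{6}$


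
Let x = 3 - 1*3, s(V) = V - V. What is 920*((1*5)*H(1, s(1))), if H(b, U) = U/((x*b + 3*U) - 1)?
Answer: 0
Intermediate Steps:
s(V) = 0
x = 0 (x = 3 - 3 = 0)
H(b, U) = U/(-1 + 3*U) (H(b, U) = U/((0*b + 3*U) - 1) = U/((0 + 3*U) - 1) = U/(3*U - 1) = U/(-1 + 3*U))
920*((1*5)*H(1, s(1))) = 920*((1*5)*(0/(-1 + 3*0))) = 920*(5*(0/(-1 + 0))) = 920*(5*(0/(-1))) = 920*(5*(0*(-1))) = 920*(5*0) = 920*0 = 0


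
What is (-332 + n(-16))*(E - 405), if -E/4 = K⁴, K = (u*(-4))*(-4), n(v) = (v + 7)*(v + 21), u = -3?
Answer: 8005244013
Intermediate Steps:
n(v) = (7 + v)*(21 + v)
K = -48 (K = -3*(-4)*(-4) = 12*(-4) = -48)
E = -21233664 (E = -4*(-48)⁴ = -4*5308416 = -21233664)
(-332 + n(-16))*(E - 405) = (-332 + (147 + (-16)² + 28*(-16)))*(-21233664 - 405) = (-332 + (147 + 256 - 448))*(-21234069) = (-332 - 45)*(-21234069) = -377*(-21234069) = 8005244013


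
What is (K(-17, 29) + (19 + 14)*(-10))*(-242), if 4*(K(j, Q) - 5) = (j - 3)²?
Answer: 54450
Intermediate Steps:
K(j, Q) = 5 + (-3 + j)²/4 (K(j, Q) = 5 + (j - 3)²/4 = 5 + (-3 + j)²/4)
(K(-17, 29) + (19 + 14)*(-10))*(-242) = ((5 + (-3 - 17)²/4) + (19 + 14)*(-10))*(-242) = ((5 + (¼)*(-20)²) + 33*(-10))*(-242) = ((5 + (¼)*400) - 330)*(-242) = ((5 + 100) - 330)*(-242) = (105 - 330)*(-242) = -225*(-242) = 54450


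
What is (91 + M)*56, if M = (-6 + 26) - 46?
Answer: 3640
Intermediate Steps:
M = -26 (M = 20 - 46 = -26)
(91 + M)*56 = (91 - 26)*56 = 65*56 = 3640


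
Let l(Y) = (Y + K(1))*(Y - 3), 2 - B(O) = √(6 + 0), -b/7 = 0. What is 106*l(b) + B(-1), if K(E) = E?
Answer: -316 - √6 ≈ -318.45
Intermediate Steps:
b = 0 (b = -7*0 = 0)
B(O) = 2 - √6 (B(O) = 2 - √(6 + 0) = 2 - √6)
l(Y) = (1 + Y)*(-3 + Y) (l(Y) = (Y + 1)*(Y - 3) = (1 + Y)*(-3 + Y))
106*l(b) + B(-1) = 106*(-3 + 0² - 2*0) + (2 - √6) = 106*(-3 + 0 + 0) + (2 - √6) = 106*(-3) + (2 - √6) = -318 + (2 - √6) = -316 - √6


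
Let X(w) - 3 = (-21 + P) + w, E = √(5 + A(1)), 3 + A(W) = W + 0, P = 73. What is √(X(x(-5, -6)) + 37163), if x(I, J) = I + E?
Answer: √(37213 + √3) ≈ 192.91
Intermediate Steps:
A(W) = -3 + W (A(W) = -3 + (W + 0) = -3 + W)
E = √3 (E = √(5 + (-3 + 1)) = √(5 - 2) = √3 ≈ 1.7320)
x(I, J) = I + √3
X(w) = 55 + w (X(w) = 3 + ((-21 + 73) + w) = 3 + (52 + w) = 55 + w)
√(X(x(-5, -6)) + 37163) = √((55 + (-5 + √3)) + 37163) = √((50 + √3) + 37163) = √(37213 + √3)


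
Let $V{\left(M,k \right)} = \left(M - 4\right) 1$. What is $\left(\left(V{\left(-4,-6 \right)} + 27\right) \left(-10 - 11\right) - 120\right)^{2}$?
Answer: $269361$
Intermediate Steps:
$V{\left(M,k \right)} = -4 + M$ ($V{\left(M,k \right)} = \left(-4 + M\right) 1 = -4 + M$)
$\left(\left(V{\left(-4,-6 \right)} + 27\right) \left(-10 - 11\right) - 120\right)^{2} = \left(\left(\left(-4 - 4\right) + 27\right) \left(-10 - 11\right) - 120\right)^{2} = \left(\left(-8 + 27\right) \left(-21\right) - 120\right)^{2} = \left(19 \left(-21\right) - 120\right)^{2} = \left(-399 - 120\right)^{2} = \left(-519\right)^{2} = 269361$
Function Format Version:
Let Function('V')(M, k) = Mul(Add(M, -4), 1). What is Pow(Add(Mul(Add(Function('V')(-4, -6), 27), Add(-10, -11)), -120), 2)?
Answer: 269361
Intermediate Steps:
Function('V')(M, k) = Add(-4, M) (Function('V')(M, k) = Mul(Add(-4, M), 1) = Add(-4, M))
Pow(Add(Mul(Add(Function('V')(-4, -6), 27), Add(-10, -11)), -120), 2) = Pow(Add(Mul(Add(Add(-4, -4), 27), Add(-10, -11)), -120), 2) = Pow(Add(Mul(Add(-8, 27), -21), -120), 2) = Pow(Add(Mul(19, -21), -120), 2) = Pow(Add(-399, -120), 2) = Pow(-519, 2) = 269361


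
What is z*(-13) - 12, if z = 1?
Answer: -25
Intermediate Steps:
z*(-13) - 12 = 1*(-13) - 12 = -13 - 12 = -25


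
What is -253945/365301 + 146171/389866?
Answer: -45608108899/142418439666 ≈ -0.32024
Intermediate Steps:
-253945/365301 + 146171/389866 = -45608108899/142418439666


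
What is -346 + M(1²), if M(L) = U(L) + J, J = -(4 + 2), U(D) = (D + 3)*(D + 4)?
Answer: -332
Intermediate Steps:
U(D) = (3 + D)*(4 + D)
J = -6 (J = -1*6 = -6)
M(L) = 6 + L² + 7*L (M(L) = (12 + L² + 7*L) - 6 = 6 + L² + 7*L)
-346 + M(1²) = -346 + (6 + (1²)² + 7*1²) = -346 + (6 + 1² + 7*1) = -346 + (6 + 1 + 7) = -346 + 14 = -332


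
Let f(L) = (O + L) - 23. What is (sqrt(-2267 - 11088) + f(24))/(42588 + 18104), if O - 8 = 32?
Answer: 41/60692 + I*sqrt(13355)/60692 ≈ 0.00067554 + 0.0019041*I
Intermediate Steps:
O = 40 (O = 8 + 32 = 40)
f(L) = 17 + L (f(L) = (40 + L) - 23 = 17 + L)
(sqrt(-2267 - 11088) + f(24))/(42588 + 18104) = (sqrt(-2267 - 11088) + (17 + 24))/(42588 + 18104) = (sqrt(-13355) + 41)/60692 = (I*sqrt(13355) + 41)*(1/60692) = (41 + I*sqrt(13355))*(1/60692) = 41/60692 + I*sqrt(13355)/60692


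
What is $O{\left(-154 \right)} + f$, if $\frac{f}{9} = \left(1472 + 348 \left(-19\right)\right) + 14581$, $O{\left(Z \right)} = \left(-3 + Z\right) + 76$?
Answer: $84888$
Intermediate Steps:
$O{\left(Z \right)} = 73 + Z$
$f = 84969$ ($f = 9 \left(\left(1472 + 348 \left(-19\right)\right) + 14581\right) = 9 \left(\left(1472 - 6612\right) + 14581\right) = 9 \left(-5140 + 14581\right) = 9 \cdot 9441 = 84969$)
$O{\left(-154 \right)} + f = \left(73 - 154\right) + 84969 = -81 + 84969 = 84888$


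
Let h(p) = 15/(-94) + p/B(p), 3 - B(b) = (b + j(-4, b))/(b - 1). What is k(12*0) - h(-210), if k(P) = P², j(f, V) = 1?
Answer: 1042875/9964 ≈ 104.66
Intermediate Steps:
B(b) = 3 - (1 + b)/(-1 + b) (B(b) = 3 - (b + 1)/(b - 1) = 3 - (1 + b)/(-1 + b))
h(p) = -15/94 + p*(-1 + p)/(2*(-2 + p)) (h(p) = 15/(-94) + p/((2*(-2 + p)/(-1 + p))) = 15*(-1/94) + p*((-1 + p)/(2*(-2 + p))) = -15/94 + p*(-1 + p)/(2*(-2 + p)))
k(12*0) - h(-210) = (12*0)² - (30 - 62*(-210) + 47*(-210)²)/(94*(-2 - 210)) = 0² - (30 + 13020 + 47*44100)/(94*(-212)) = 0 - (-1)*(30 + 13020 + 2072700)/(94*212) = 0 - (-1)*2085750/(94*212) = 0 - 1*(-1042875/9964) = 0 + 1042875/9964 = 1042875/9964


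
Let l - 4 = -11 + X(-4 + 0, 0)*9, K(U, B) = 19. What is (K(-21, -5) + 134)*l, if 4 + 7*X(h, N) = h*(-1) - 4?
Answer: -13005/7 ≈ -1857.9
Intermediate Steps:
X(h, N) = -8/7 - h/7 (X(h, N) = -4/7 + (h*(-1) - 4)/7 = -4/7 + (-h - 4)/7 = -4/7 + (-4 - h)/7 = -4/7 + (-4/7 - h/7) = -8/7 - h/7)
l = -85/7 (l = 4 + (-11 + (-8/7 - (-4 + 0)/7)*9) = 4 + (-11 + (-8/7 - 1/7*(-4))*9) = 4 + (-11 + (-8/7 + 4/7)*9) = 4 + (-11 - 4/7*9) = 4 + (-11 - 36/7) = 4 - 113/7 = -85/7 ≈ -12.143)
(K(-21, -5) + 134)*l = (19 + 134)*(-85/7) = 153*(-85/7) = -13005/7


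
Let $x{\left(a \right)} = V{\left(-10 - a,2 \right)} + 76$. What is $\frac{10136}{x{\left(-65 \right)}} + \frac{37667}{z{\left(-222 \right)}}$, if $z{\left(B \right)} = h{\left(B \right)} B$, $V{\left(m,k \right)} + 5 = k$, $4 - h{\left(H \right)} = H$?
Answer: $\frac{505793701}{3662556} \approx 138.1$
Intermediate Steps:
$h{\left(H \right)} = 4 - H$
$V{\left(m,k \right)} = -5 + k$
$z{\left(B \right)} = B \left(4 - B\right)$ ($z{\left(B \right)} = \left(4 - B\right) B = B \left(4 - B\right)$)
$x{\left(a \right)} = 73$ ($x{\left(a \right)} = \left(-5 + 2\right) + 76 = -3 + 76 = 73$)
$\frac{10136}{x{\left(-65 \right)}} + \frac{37667}{z{\left(-222 \right)}} = \frac{10136}{73} + \frac{37667}{\left(-222\right) \left(4 - -222\right)} = 10136 \cdot \frac{1}{73} + \frac{37667}{\left(-222\right) \left(4 + 222\right)} = \frac{10136}{73} + \frac{37667}{\left(-222\right) 226} = \frac{10136}{73} + \frac{37667}{-50172} = \frac{10136}{73} + 37667 \left(- \frac{1}{50172}\right) = \frac{10136}{73} - \frac{37667}{50172} = \frac{505793701}{3662556}$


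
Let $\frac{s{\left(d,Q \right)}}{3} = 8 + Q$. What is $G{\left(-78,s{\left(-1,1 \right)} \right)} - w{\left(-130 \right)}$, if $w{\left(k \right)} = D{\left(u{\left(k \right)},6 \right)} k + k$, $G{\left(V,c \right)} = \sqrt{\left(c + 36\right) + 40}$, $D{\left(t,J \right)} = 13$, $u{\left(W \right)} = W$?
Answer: $1820 + \sqrt{103} \approx 1830.1$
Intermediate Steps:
$s{\left(d,Q \right)} = 24 + 3 Q$ ($s{\left(d,Q \right)} = 3 \left(8 + Q\right) = 24 + 3 Q$)
$G{\left(V,c \right)} = \sqrt{76 + c}$ ($G{\left(V,c \right)} = \sqrt{\left(36 + c\right) + 40} = \sqrt{76 + c}$)
$w{\left(k \right)} = 14 k$ ($w{\left(k \right)} = 13 k + k = 14 k$)
$G{\left(-78,s{\left(-1,1 \right)} \right)} - w{\left(-130 \right)} = \sqrt{76 + \left(24 + 3 \cdot 1\right)} - 14 \left(-130\right) = \sqrt{76 + \left(24 + 3\right)} - -1820 = \sqrt{76 + 27} + 1820 = \sqrt{103} + 1820 = 1820 + \sqrt{103}$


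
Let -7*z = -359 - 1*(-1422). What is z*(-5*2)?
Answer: 10630/7 ≈ 1518.6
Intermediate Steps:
z = -1063/7 (z = -(-359 - 1*(-1422))/7 = -(-359 + 1422)/7 = -⅐*1063 = -1063/7 ≈ -151.86)
z*(-5*2) = -(-5315)*2/7 = -1063/7*(-10) = 10630/7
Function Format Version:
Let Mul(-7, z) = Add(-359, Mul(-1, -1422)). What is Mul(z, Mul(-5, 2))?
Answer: Rational(10630, 7) ≈ 1518.6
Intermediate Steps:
z = Rational(-1063, 7) (z = Mul(Rational(-1, 7), Add(-359, Mul(-1, -1422))) = Mul(Rational(-1, 7), Add(-359, 1422)) = Mul(Rational(-1, 7), 1063) = Rational(-1063, 7) ≈ -151.86)
Mul(z, Mul(-5, 2)) = Mul(Rational(-1063, 7), Mul(-5, 2)) = Mul(Rational(-1063, 7), -10) = Rational(10630, 7)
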